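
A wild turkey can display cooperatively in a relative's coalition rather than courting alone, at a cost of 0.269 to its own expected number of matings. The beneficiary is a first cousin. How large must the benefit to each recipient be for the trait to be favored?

2.152

r to a first cousin = 0.125 (first cousins share one grandparent pair — two paths of length 4: r = 2·(1/2)^4 = 1/8).
Hamilton's rule with n recipients of equal r: n·r·B > C, so B > C/(n·r) = 0.269/(1·0.125) = 2.152.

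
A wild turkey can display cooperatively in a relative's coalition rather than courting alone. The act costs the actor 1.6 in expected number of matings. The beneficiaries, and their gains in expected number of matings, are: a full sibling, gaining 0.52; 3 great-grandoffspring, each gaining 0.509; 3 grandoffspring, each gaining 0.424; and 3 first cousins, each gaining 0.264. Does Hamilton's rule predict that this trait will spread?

No

Hamilton's rule: the trait is favored when the sum of r·B over every recipient exceeds the actor's cost C.
r to a full sibling = 0.5 (full sibs share both parents — two paths of length 2: r = 2·(1/2)^2 = 1/2).
r to a great-grandoffspring = 1/8 (three parent–offspring links: r = (1/2)^3 = 1/8).
r to a grandoffspring = 1/4 (two parent–offspring links: r = (1/2)^2 = 1/4).
r to a first cousin = 0.125 (first cousins share one grandparent pair — two paths of length 4: r = 2·(1/2)^4 = 1/8).
Summing one r·B term per recipient: 1·0.5·0.52 + 3·0.125·0.509 + 3·0.25·0.424 + 3·0.125·0.264 = 0.867875.
0.867875 < 1.6: the indirect benefit is less than the cost.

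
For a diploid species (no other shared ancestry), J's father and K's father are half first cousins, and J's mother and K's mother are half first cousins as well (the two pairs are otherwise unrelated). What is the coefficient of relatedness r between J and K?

0.03125

Wright's path rule: contributions from independent ancestry routes add.
J and K are related in two ways: half second cousins through their fathers (r = 1/64) and half second cousins through their mothers (r = 1/64).
r = 1/64 + 1/64 = 0.03125.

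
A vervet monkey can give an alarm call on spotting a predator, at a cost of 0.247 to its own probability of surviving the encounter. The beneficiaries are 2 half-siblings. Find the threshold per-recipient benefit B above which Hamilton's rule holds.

r to a half-sibling = 0.25 (half-sibs share one parent — one path of length 2: r = (1/2)^2 = 1/4).
Hamilton's rule with n recipients of equal r: n·r·B > C, so B > C/(n·r) = 0.247/(2·0.25) = 0.494.

0.494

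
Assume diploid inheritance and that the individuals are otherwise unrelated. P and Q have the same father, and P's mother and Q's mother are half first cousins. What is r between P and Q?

With two independent routes of shared ancestry, r is the sum of the two contributions.
P and Q are related in two ways: half-sibs through their shared father (r = 1/4) and half second cousins through their mothers (r = 1/64).
r = 1/4 + 1/64 = 17/64 = 0.265625.

0.265625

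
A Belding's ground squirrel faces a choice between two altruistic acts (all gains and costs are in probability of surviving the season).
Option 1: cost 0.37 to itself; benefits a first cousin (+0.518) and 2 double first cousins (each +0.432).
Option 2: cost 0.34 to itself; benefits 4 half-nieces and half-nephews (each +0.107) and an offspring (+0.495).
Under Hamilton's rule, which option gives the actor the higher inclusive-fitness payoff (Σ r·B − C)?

Option 2

Option 1: r to a first cousin = 0.125.
Option 1: r to a double first cousin = 0.25.
Option 1: Σ r·B − C = (1·0.125·0.518 + 2·0.25·0.432) − 0.37 = -0.08925.
Option 2: r to a half-niece or half-nephew = 0.125.
Option 2: r to an offspring = 0.5.
Option 2: Σ r·B − C = (4·0.125·0.107 + 1·0.5·0.495) − 0.34 = -0.039.
Option 2 has the higher net inclusive-fitness payoff.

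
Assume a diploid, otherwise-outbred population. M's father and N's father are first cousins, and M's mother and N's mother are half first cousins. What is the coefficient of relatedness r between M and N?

Wright's path rule: contributions from independent ancestry routes add.
M and N are related in two ways: second cousins through their fathers (r = 1/32) and half second cousins through their mothers (r = 1/64).
r = 1/32 + 1/64 = 3/64 = 0.046875.

0.046875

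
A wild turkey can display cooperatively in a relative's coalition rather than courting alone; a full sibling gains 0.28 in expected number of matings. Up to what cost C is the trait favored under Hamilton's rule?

r to a full sibling = 1/2 (full sibs share both parents — two paths of length 2: r = 2·(1/2)^2 = 1/2).
Hamilton's rule: n·r·B > C, so the trait is favored while C < n·r·B = 1·0.5·0.28 = 0.14.

0.14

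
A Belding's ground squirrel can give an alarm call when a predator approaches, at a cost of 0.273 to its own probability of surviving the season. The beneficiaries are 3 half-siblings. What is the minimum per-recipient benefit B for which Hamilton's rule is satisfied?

0.364

r to a half-sibling = 0.25 (half-sibs share one parent — one path of length 2: r = (1/2)^2 = 1/4).
Hamilton's rule with n recipients of equal r: n·r·B > C, so B > C/(n·r) = 0.273/(3·0.25) = 0.364.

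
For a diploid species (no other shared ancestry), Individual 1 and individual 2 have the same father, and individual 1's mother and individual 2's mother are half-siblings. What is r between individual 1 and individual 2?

Independent pedigree routes through distinct common ancestors add.
Individual 1 and individual 2 are related in two ways: half-sibs through their shared father (r = 1/4) and half first cousins through their mothers (r = 1/16).
r = 1/4 + 1/16 = 0.3125.

0.3125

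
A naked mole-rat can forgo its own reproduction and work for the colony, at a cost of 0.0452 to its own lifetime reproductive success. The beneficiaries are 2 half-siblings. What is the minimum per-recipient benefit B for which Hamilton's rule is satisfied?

r to a half-sibling = 0.25 (half-sibs share one parent — one path of length 2: r = (1/2)^2 = 1/4).
Hamilton's rule with n recipients of equal r: n·r·B > C, so B > C/(n·r) = 0.0452/(2·0.25) = 0.0904.

0.0904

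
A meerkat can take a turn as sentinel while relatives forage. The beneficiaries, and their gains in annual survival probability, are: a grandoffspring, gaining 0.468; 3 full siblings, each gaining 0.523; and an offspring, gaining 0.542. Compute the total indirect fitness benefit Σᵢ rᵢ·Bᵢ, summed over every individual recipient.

r to a grandoffspring = 1/4 (two parent–offspring links: r = (1/2)^2 = 1/4).
r to a full sibling = 1/2 (full sibs share both parents — two paths of length 2: r = 2·(1/2)^2 = 1/2).
r to an offspring = 1/2 (one parent–offspring link: r = (1/2)^1 = 1/2).
Summing one r·B term per recipient: 1·0.25·0.468 + 3·0.5·0.523 + 1·0.5·0.542 = 1.1725.

1.1725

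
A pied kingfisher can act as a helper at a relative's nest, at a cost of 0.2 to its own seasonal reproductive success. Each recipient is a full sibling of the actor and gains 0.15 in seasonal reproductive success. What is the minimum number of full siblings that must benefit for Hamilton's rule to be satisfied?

r to a full sibling = 1/2 (full sibs share both parents — two paths of length 2: r = 2·(1/2)^2 = 1/2).
Hamilton's rule: n·r·B > C  ⇒  n > C/(r·B) = 0.2/(0.5·0.15) = 2.667.
The smallest integer exceeding 2.667 is 3.

3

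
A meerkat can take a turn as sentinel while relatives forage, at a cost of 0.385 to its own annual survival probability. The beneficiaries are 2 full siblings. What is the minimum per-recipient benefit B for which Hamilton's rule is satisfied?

r to a full sibling = 0.5 (full sibs share both parents — two paths of length 2: r = 2·(1/2)^2 = 1/2).
Hamilton's rule with n recipients of equal r: n·r·B > C, so B > C/(n·r) = 0.385/(2·0.5) = 0.385.

0.385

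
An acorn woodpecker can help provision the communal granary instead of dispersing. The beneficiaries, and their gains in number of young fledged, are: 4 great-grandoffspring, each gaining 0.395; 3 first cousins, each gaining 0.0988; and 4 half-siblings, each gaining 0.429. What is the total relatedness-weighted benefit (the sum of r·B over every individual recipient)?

0.66355

r to a great-grandoffspring = 1/8 (three parent–offspring links: r = (1/2)^3 = 1/8).
r to a first cousin = 1/8 (first cousins share one grandparent pair — two paths of length 4: r = 2·(1/2)^4 = 1/8).
r to a half-sibling = 1/4 (half-sibs share one parent — one path of length 2: r = (1/2)^2 = 1/4).
Summing one r·B term per recipient: 4·0.125·0.395 + 3·0.125·0.0988 + 4·0.25·0.429 = 0.66355.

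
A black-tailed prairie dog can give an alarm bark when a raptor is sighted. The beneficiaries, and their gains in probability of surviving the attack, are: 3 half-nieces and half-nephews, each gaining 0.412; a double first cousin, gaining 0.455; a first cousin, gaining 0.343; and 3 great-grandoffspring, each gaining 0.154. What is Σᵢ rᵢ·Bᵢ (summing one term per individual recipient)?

r to a half-niece or half-nephew = 0.125 (half-aunt/uncle↔niece/nephew: one path of length 3: r = (1/2)^3 = 1/8).
r to a double first cousin = 0.25 (double first cousins share both grandparent pairs — four paths of length 4: r = 4·(1/2)^4 = 1/4).
r to a first cousin = 0.125 (first cousins share one grandparent pair — two paths of length 4: r = 2·(1/2)^4 = 1/8).
r to a great-grandoffspring = 1/8 (three parent–offspring links: r = (1/2)^3 = 1/8).
Summing one r·B term per recipient: 3·0.125·0.412 + 1·0.25·0.455 + 1·0.125·0.343 + 3·0.125·0.154 = 0.368875.

0.368875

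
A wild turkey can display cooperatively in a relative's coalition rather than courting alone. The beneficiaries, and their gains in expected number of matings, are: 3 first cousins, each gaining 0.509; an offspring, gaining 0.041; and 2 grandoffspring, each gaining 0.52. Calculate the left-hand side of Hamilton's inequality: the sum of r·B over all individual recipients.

r to a first cousin = 0.125 (first cousins share one grandparent pair — two paths of length 4: r = 2·(1/2)^4 = 1/8).
r to an offspring = 0.5 (one parent–offspring link: r = (1/2)^1 = 1/2).
r to a grandoffspring = 1/4 (two parent–offspring links: r = (1/2)^2 = 1/4).
Summing one r·B term per recipient: 3·0.125·0.509 + 1·0.5·0.041 + 2·0.25·0.52 = 0.471375.

0.471375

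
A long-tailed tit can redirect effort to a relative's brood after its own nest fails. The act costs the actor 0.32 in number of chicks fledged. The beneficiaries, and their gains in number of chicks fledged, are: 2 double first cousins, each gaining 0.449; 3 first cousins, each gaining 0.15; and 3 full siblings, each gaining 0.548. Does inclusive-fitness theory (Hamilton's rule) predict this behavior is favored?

Hamilton's rule: the trait is favored when the sum of r·B over every recipient exceeds the actor's cost C.
r to a double first cousin = 1/4 (double first cousins share both grandparent pairs — four paths of length 4: r = 4·(1/2)^4 = 1/4).
r to a first cousin = 1/8 (first cousins share one grandparent pair — two paths of length 4: r = 2·(1/2)^4 = 1/8).
r to a full sibling = 0.5 (full sibs share both parents — two paths of length 2: r = 2·(1/2)^2 = 1/2).
Summing one r·B term per recipient: 2·0.25·0.449 + 3·0.125·0.15 + 3·0.5·0.548 = 1.10275.
1.10275 > 0.32: the indirect benefit exceeds the cost.

Yes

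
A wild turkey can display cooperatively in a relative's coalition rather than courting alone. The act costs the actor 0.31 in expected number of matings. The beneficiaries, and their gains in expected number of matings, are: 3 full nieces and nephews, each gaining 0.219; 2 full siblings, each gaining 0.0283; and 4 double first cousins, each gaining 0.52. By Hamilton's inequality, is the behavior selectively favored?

Hamilton's rule: the trait is favored when the sum of r·B over every recipient exceeds the actor's cost C.
r to a full niece or nephew = 1/4 (full aunt/uncle↔niece/nephew: two paths of length 3 through the shared grandparent pair: r = 2·(1/2)^3 = 1/4).
r to a full sibling = 1/2 (full sibs share both parents — two paths of length 2: r = 2·(1/2)^2 = 1/2).
r to a double first cousin = 1/4 (double first cousins share both grandparent pairs — four paths of length 4: r = 4·(1/2)^4 = 1/4).
Summing one r·B term per recipient: 3·0.25·0.219 + 2·0.5·0.0283 + 4·0.25·0.52 = 0.71255.
0.71255 > 0.31: the indirect benefit exceeds the cost.

Yes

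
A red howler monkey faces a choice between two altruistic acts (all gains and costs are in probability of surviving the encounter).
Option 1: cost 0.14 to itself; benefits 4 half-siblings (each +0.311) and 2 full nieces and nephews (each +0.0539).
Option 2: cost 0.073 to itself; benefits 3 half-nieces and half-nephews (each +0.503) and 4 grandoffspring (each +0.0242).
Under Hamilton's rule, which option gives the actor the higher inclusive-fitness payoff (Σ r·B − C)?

Option 1

Option 1: r to a half-sibling = 0.25.
Option 1: r to a full niece or nephew = 0.25.
Option 1: Σ r·B − C = (4·0.25·0.311 + 2·0.25·0.0539) − 0.14 = 0.19795.
Option 2: r to a half-niece or half-nephew = 0.125.
Option 2: r to a grandoffspring = 0.25.
Option 2: Σ r·B − C = (3·0.125·0.503 + 4·0.25·0.0242) − 0.073 = 0.139825.
Option 1 has the higher net inclusive-fitness payoff.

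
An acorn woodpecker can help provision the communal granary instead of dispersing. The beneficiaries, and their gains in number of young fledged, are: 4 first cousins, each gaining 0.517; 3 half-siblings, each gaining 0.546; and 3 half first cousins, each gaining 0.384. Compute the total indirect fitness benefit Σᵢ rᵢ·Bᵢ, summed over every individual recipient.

r to a first cousin = 0.125 (first cousins share one grandparent pair — two paths of length 4: r = 2·(1/2)^4 = 1/8).
r to a half-sibling = 0.25 (half-sibs share one parent — one path of length 2: r = (1/2)^2 = 1/4).
r to a half first cousin = 0.0625 (half first cousins share one grandparent — one path of length 4: r = (1/2)^4 = 1/16).
Summing one r·B term per recipient: 4·0.125·0.517 + 3·0.25·0.546 + 3·0.0625·0.384 = 0.74.

0.74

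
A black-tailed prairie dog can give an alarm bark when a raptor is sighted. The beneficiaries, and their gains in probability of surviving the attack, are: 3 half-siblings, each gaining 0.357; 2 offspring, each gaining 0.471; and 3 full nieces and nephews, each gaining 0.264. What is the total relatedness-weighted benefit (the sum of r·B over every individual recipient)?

r to a half-sibling = 0.25 (half-sibs share one parent — one path of length 2: r = (1/2)^2 = 1/4).
r to an offspring = 1/2 (one parent–offspring link: r = (1/2)^1 = 1/2).
r to a full niece or nephew = 1/4 (full aunt/uncle↔niece/nephew: two paths of length 3 through the shared grandparent pair: r = 2·(1/2)^3 = 1/4).
Summing one r·B term per recipient: 3·0.25·0.357 + 2·0.5·0.471 + 3·0.25·0.264 = 0.93675.

0.93675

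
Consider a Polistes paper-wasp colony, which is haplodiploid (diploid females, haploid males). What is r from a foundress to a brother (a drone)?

0.25

Her haploid brother carries none of their father's genes and a random half of their mother's genome; that half matches the maternal half of her own genome with probability 1/2: r = 1/2 · 1/2 = 1/4.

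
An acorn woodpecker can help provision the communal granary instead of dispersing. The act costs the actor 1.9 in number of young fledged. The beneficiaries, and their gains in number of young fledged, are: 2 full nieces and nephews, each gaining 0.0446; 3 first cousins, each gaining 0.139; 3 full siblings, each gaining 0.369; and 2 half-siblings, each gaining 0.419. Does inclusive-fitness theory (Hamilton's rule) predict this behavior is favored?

Hamilton's rule: the trait is favored when the sum of r·B over every recipient exceeds the actor's cost C.
r to a full niece or nephew = 0.25 (full aunt/uncle↔niece/nephew: two paths of length 3 through the shared grandparent pair: r = 2·(1/2)^3 = 1/4).
r to a first cousin = 1/8 (first cousins share one grandparent pair — two paths of length 4: r = 2·(1/2)^4 = 1/8).
r to a full sibling = 0.5 (full sibs share both parents — two paths of length 2: r = 2·(1/2)^2 = 1/2).
r to a half-sibling = 0.25 (half-sibs share one parent — one path of length 2: r = (1/2)^2 = 1/4).
Summing one r·B term per recipient: 2·0.25·0.0446 + 3·0.125·0.139 + 3·0.5·0.369 + 2·0.25·0.419 = 0.837425.
0.837425 < 1.9: the indirect benefit is less than the cost.

No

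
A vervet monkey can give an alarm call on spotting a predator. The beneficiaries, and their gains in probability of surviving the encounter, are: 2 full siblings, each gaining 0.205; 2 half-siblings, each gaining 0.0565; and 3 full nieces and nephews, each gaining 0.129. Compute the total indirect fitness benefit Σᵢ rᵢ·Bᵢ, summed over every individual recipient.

r to a full sibling = 1/2 (full sibs share both parents — two paths of length 2: r = 2·(1/2)^2 = 1/2).
r to a half-sibling = 1/4 (half-sibs share one parent — one path of length 2: r = (1/2)^2 = 1/4).
r to a full niece or nephew = 0.25 (full aunt/uncle↔niece/nephew: two paths of length 3 through the shared grandparent pair: r = 2·(1/2)^3 = 1/4).
Summing one r·B term per recipient: 2·0.5·0.205 + 2·0.25·0.0565 + 3·0.25·0.129 = 0.33.

0.33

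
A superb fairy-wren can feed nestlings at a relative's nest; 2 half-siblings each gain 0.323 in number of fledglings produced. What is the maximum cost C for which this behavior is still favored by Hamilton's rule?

0.1615

r to a half-sibling = 1/4 (half-sibs share one parent — one path of length 2: r = (1/2)^2 = 1/4).
Hamilton's rule: n·r·B > C, so the trait is favored while C < n·r·B = 2·0.25·0.323 = 0.1615.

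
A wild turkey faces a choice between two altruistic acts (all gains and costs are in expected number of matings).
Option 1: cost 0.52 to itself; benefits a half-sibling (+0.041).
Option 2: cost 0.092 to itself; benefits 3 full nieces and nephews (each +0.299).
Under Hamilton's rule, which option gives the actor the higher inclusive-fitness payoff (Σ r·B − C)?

Option 2

Option 1: r to a half-sibling = 0.25.
Option 1: Σ r·B − C = (1·0.25·0.041) − 0.52 = -0.50975.
Option 2: r to a full niece or nephew = 0.25.
Option 2: Σ r·B − C = (3·0.25·0.299) − 0.092 = 0.13225.
Option 2 has the higher net inclusive-fitness payoff.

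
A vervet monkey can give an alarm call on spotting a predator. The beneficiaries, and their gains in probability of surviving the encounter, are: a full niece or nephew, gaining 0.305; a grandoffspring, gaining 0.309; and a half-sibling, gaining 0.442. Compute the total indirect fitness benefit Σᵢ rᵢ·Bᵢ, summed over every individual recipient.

0.264

r to a full niece or nephew = 0.25 (full aunt/uncle↔niece/nephew: two paths of length 3 through the shared grandparent pair: r = 2·(1/2)^3 = 1/4).
r to a grandoffspring = 1/4 (two parent–offspring links: r = (1/2)^2 = 1/4).
r to a half-sibling = 1/4 (half-sibs share one parent — one path of length 2: r = (1/2)^2 = 1/4).
Summing one r·B term per recipient: 1·0.25·0.305 + 1·0.25·0.309 + 1·0.25·0.442 = 0.264.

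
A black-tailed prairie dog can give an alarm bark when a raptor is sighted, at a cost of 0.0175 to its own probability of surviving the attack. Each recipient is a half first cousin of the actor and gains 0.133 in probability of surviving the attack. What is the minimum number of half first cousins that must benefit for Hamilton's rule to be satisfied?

3

r to a half first cousin = 0.0625 (half first cousins share one grandparent — one path of length 4: r = (1/2)^4 = 1/16).
Hamilton's rule: n·r·B > C  ⇒  n > C/(r·B) = 0.0175/(0.0625·0.133) = 2.105.
The smallest integer exceeding 2.105 is 3.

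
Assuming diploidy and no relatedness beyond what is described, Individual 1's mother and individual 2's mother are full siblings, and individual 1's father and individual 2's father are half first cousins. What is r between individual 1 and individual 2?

With two independent routes of shared ancestry, r is the sum of the two contributions.
Individual 1 and individual 2 are related in two ways: first cousins through their mothers (r = 1/8) and half second cousins through their fathers (r = 1/64).
r = 1/8 + 1/64 = 0.140625.

0.140625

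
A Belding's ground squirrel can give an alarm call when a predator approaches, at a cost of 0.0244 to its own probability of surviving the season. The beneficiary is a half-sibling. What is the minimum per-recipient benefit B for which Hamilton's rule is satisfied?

0.0976

r to a half-sibling = 1/4 (half-sibs share one parent — one path of length 2: r = (1/2)^2 = 1/4).
Hamilton's rule with n recipients of equal r: n·r·B > C, so B > C/(n·r) = 0.0244/(1·0.25) = 0.0976.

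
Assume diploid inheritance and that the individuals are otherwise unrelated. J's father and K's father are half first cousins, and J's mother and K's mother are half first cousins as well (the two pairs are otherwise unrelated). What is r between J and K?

0.03125

With two independent routes of shared ancestry, r is the sum of the two contributions.
J and K are related in two ways: half second cousins through their fathers (r = 1/64) and half second cousins through their mothers (r = 1/64).
r = 1/64 + 1/64 = 1/32 = 0.03125.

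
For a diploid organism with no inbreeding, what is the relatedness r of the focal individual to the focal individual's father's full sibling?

Each parent–offspring link contributes a factor of 1/2, and independent paths through distinct common ancestors add.
Full aunt/uncle↔niece/nephew: two paths of length 3 through the shared grandparent pair: r = 2·(1/2)^3 = 1/4.

0.25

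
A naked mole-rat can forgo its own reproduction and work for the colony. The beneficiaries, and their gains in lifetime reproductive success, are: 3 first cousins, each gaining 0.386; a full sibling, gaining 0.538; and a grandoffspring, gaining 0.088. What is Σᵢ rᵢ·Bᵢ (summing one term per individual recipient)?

r to a first cousin = 1/8 (first cousins share one grandparent pair — two paths of length 4: r = 2·(1/2)^4 = 1/8).
r to a full sibling = 1/2 (full sibs share both parents — two paths of length 2: r = 2·(1/2)^2 = 1/2).
r to a grandoffspring = 0.25 (two parent–offspring links: r = (1/2)^2 = 1/4).
Summing one r·B term per recipient: 3·0.125·0.386 + 1·0.5·0.538 + 1·0.25·0.088 = 0.43575.

0.43575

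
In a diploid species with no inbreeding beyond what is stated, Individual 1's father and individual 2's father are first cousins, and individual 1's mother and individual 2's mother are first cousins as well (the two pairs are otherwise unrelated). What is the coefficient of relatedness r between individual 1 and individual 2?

With two independent routes of shared ancestry, r is the sum of the two contributions.
Individual 1 and individual 2 are related in two ways: second cousins through their fathers (r = 1/32) and second cousins through their mothers (r = 1/32).
r = 1/32 + 1/32 = 0.0625.

0.0625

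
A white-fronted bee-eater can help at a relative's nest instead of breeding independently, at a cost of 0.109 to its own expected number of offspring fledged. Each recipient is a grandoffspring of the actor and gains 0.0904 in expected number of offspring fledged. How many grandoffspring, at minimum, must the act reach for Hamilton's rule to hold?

r to a grandoffspring = 1/4 (two parent–offspring links: r = (1/2)^2 = 1/4).
Hamilton's rule: n·r·B > C  ⇒  n > C/(r·B) = 0.109/(0.25·0.0904) = 4.823.
The smallest integer exceeding 4.823 is 5.

5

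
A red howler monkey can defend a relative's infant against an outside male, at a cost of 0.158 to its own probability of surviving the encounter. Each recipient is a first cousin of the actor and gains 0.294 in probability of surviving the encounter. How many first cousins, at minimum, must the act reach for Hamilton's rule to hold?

5

r to a first cousin = 0.125 (first cousins share one grandparent pair — two paths of length 4: r = 2·(1/2)^4 = 1/8).
Hamilton's rule: n·r·B > C  ⇒  n > C/(r·B) = 0.158/(0.125·0.294) = 4.299.
The smallest integer exceeding 4.299 is 5.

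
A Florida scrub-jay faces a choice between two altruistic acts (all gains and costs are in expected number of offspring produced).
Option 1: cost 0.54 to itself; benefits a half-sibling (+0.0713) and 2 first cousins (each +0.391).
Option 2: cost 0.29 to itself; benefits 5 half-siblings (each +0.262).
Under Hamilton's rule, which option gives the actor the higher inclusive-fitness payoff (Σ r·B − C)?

Option 1: r to a half-sibling = 0.25.
Option 1: r to a first cousin = 0.125.
Option 1: Σ r·B − C = (1·0.25·0.0713 + 2·0.125·0.391) − 0.54 = -0.424425.
Option 2: r to a half-sibling = 0.25.
Option 2: Σ r·B − C = (5·0.25·0.262) − 0.29 = 0.0375.
Option 2 has the higher net inclusive-fitness payoff.

Option 2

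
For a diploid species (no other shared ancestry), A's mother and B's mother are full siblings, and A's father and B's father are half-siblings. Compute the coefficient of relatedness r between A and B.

0.1875

Relatedness sums over independent paths through distinct common ancestors.
A and B are related in two ways: first cousins through their mothers (r = 1/8) and half first cousins through their fathers (r = 1/16).
r = 1/8 + 1/16 = 0.1875.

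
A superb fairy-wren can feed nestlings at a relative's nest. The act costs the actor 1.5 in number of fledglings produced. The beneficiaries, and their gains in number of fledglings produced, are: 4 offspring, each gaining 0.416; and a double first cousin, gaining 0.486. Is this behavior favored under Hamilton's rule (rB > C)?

Hamilton's rule: the trait is favored when the sum of r·B over every recipient exceeds the actor's cost C.
r to an offspring = 1/2 (one parent–offspring link: r = (1/2)^1 = 1/2).
r to a double first cousin = 1/4 (double first cousins share both grandparent pairs — four paths of length 4: r = 4·(1/2)^4 = 1/4).
Summing one r·B term per recipient: 4·0.5·0.416 + 1·0.25·0.486 = 0.9535.
0.9535 < 1.5: the indirect benefit is less than the cost.

No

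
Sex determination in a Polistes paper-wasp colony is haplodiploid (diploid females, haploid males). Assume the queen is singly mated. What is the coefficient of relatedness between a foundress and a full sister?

0.75

Haplodiploid full sisters inherit their father's entire haploid genome identically (contributing 1/2) and on average half of their mother's contribution (1/2 · 1/2 = 1/4); r = 1/2 + 1/4 = 3/4.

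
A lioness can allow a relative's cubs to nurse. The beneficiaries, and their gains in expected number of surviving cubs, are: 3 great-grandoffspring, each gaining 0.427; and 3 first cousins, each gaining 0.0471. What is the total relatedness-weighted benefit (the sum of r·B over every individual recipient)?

r to a great-grandoffspring = 1/8 (three parent–offspring links: r = (1/2)^3 = 1/8).
r to a first cousin = 0.125 (first cousins share one grandparent pair — two paths of length 4: r = 2·(1/2)^4 = 1/8).
Summing one r·B term per recipient: 3·0.125·0.427 + 3·0.125·0.0471 = 0.1777875.

0.1777875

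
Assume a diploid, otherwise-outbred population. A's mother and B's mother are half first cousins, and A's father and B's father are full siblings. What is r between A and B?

Wright's path rule: contributions from independent ancestry routes add.
A and B are related in two ways: half second cousins through their mothers (r = 1/64) and first cousins through their fathers (r = 1/8).
r = 1/64 + 1/8 = 9/64 = 0.140625.

0.140625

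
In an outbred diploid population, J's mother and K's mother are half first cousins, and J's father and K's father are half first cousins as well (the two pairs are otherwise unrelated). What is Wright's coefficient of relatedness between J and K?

With two independent routes of shared ancestry, r is the sum of the two contributions.
J and K are related in two ways: half second cousins through their mothers (r = 1/64) and half second cousins through their fathers (r = 1/64).
r = 1/64 + 1/64 = 0.03125.

0.03125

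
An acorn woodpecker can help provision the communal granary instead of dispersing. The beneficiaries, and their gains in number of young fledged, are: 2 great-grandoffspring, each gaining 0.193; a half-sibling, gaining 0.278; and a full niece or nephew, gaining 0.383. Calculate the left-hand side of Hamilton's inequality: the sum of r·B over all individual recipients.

r to a great-grandoffspring = 1/8 (three parent–offspring links: r = (1/2)^3 = 1/8).
r to a half-sibling = 1/4 (half-sibs share one parent — one path of length 2: r = (1/2)^2 = 1/4).
r to a full niece or nephew = 0.25 (full aunt/uncle↔niece/nephew: two paths of length 3 through the shared grandparent pair: r = 2·(1/2)^3 = 1/4).
Summing one r·B term per recipient: 2·0.125·0.193 + 1·0.25·0.278 + 1·0.25·0.383 = 0.2135.

0.2135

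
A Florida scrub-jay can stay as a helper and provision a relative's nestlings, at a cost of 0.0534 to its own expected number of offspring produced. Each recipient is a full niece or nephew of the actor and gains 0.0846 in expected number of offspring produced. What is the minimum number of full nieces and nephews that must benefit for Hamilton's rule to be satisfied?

r to a full niece or nephew = 1/4 (full aunt/uncle↔niece/nephew: two paths of length 3 through the shared grandparent pair: r = 2·(1/2)^3 = 1/4).
Hamilton's rule: n·r·B > C  ⇒  n > C/(r·B) = 0.0534/(0.25·0.0846) = 2.525.
The smallest integer exceeding 2.525 is 3.

3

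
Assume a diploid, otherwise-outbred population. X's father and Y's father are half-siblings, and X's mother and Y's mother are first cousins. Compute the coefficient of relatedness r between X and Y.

0.09375

Independent pedigree routes through distinct common ancestors add.
X and Y are related in two ways: half first cousins through their fathers (r = 1/16) and second cousins through their mothers (r = 1/32).
r = 1/16 + 1/32 = 0.09375.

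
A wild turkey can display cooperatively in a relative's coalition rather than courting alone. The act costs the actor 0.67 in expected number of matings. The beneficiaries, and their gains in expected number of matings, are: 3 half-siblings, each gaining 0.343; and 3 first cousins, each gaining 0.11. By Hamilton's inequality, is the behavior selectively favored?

Hamilton's rule: the trait is favored when the sum of r·B over every recipient exceeds the actor's cost C.
r to a half-sibling = 1/4 (half-sibs share one parent — one path of length 2: r = (1/2)^2 = 1/4).
r to a first cousin = 1/8 (first cousins share one grandparent pair — two paths of length 4: r = 2·(1/2)^4 = 1/8).
Summing one r·B term per recipient: 3·0.25·0.343 + 3·0.125·0.11 = 0.2985.
0.2985 < 0.67: the indirect benefit is less than the cost.

No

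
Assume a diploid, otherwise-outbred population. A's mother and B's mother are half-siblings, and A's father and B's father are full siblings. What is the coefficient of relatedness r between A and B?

0.1875

With two independent routes of shared ancestry, r is the sum of the two contributions.
A and B are related in two ways: half first cousins through their mothers (r = 1/16) and first cousins through their fathers (r = 1/8).
r = 1/16 + 1/8 = 0.1875.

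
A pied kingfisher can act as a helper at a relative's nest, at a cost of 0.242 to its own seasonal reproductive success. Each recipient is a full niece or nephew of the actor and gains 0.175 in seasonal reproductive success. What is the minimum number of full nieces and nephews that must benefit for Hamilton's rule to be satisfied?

6

r to a full niece or nephew = 0.25 (full aunt/uncle↔niece/nephew: two paths of length 3 through the shared grandparent pair: r = 2·(1/2)^3 = 1/4).
Hamilton's rule: n·r·B > C  ⇒  n > C/(r·B) = 0.242/(0.25·0.175) = 5.531.
The smallest integer exceeding 5.531 is 6.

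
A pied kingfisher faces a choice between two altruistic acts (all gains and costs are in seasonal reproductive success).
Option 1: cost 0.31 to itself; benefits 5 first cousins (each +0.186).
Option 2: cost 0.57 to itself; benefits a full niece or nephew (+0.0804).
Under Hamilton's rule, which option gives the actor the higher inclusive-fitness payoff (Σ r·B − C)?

Option 1: r to a first cousin = 0.125.
Option 1: Σ r·B − C = (5·0.125·0.186) − 0.31 = -0.19375.
Option 2: r to a full niece or nephew = 0.25.
Option 2: Σ r·B − C = (1·0.25·0.0804) − 0.57 = -0.5499.
Option 1 has the higher net inclusive-fitness payoff.

Option 1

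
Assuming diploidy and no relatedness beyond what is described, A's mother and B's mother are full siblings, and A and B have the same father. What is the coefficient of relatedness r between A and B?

Independent pedigree routes through distinct common ancestors add.
A and B are related in two ways: first cousins through their mothers (r = 1/8) and half-sibs through their shared father (r = 1/4).
r = 1/8 + 1/4 = 0.375.

0.375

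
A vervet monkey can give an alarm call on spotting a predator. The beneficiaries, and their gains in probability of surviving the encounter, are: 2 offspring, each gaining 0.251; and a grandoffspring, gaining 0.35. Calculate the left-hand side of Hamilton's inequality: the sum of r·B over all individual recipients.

0.3385

r to an offspring = 1/2 (one parent–offspring link: r = (1/2)^1 = 1/2).
r to a grandoffspring = 1/4 (two parent–offspring links: r = (1/2)^2 = 1/4).
Summing one r·B term per recipient: 2·0.5·0.251 + 1·0.25·0.35 = 0.3385.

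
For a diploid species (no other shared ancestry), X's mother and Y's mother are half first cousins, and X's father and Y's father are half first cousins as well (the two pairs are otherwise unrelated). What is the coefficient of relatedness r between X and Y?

0.03125

Independent pedigree routes through distinct common ancestors add.
X and Y are related in two ways: half second cousins through their mothers (r = 1/64) and half second cousins through their fathers (r = 1/64).
r = 1/64 + 1/64 = 0.03125.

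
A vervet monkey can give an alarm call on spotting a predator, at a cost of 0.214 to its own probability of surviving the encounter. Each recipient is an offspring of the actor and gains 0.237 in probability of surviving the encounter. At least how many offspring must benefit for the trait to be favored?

r to an offspring = 1/2 (one parent–offspring link: r = (1/2)^1 = 1/2).
Hamilton's rule: n·r·B > C  ⇒  n > C/(r·B) = 0.214/(0.5·0.237) = 1.806.
The smallest integer exceeding 1.806 is 2.

2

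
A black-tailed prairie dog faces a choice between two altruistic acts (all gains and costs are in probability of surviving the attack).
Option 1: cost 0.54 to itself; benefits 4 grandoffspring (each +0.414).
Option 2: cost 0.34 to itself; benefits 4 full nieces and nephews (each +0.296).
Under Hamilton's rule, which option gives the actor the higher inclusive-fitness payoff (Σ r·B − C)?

Option 1: r to a grandoffspring = 0.25.
Option 1: Σ r·B − C = (4·0.25·0.414) − 0.54 = -0.126.
Option 2: r to a full niece or nephew = 0.25.
Option 2: Σ r·B − C = (4·0.25·0.296) − 0.34 = -0.044.
Option 2 has the higher net inclusive-fitness payoff.

Option 2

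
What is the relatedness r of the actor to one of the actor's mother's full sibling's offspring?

0.125

Each parent–offspring link contributes a factor of 1/2, and independent paths through distinct common ancestors add.
First cousins share one grandparent pair — two paths of length 4: r = 2·(1/2)^4 = 1/8.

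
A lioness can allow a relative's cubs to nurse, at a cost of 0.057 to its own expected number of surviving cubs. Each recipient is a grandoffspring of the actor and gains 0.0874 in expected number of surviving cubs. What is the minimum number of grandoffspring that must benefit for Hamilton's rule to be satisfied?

r to a grandoffspring = 1/4 (two parent–offspring links: r = (1/2)^2 = 1/4).
Hamilton's rule: n·r·B > C  ⇒  n > C/(r·B) = 0.057/(0.25·0.0874) = 2.609.
The smallest integer exceeding 2.609 is 3.

3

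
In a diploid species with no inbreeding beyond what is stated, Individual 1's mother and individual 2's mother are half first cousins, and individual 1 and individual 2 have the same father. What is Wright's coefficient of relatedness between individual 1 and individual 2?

0.265625

Independent pedigree routes through distinct common ancestors add.
Individual 1 and individual 2 are related in two ways: half second cousins through their mothers (r = 1/64) and half-sibs through their shared father (r = 1/4).
r = 1/64 + 1/4 = 17/64 = 0.265625.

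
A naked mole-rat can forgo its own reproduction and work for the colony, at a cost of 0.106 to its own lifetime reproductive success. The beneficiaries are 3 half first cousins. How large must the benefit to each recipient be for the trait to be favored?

r to a half first cousin = 0.0625 (half first cousins share one grandparent — one path of length 4: r = (1/2)^4 = 1/16).
Hamilton's rule with n recipients of equal r: n·r·B > C, so B > C/(n·r) = 0.106/(3·0.0625) = 0.5653.

0.5653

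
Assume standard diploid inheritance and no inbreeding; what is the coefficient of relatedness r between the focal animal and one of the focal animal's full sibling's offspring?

Each parent–offspring link contributes a factor of 1/2, and independent paths through distinct common ancestors add.
Full aunt/uncle↔niece/nephew: two paths of length 3 through the shared grandparent pair: r = 2·(1/2)^3 = 1/4.

0.25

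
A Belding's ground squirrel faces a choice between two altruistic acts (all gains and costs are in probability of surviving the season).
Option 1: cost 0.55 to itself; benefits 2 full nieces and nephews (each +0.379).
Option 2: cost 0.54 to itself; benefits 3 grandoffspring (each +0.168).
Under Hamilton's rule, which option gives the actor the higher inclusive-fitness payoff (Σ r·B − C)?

Option 1

Option 1: r to a full niece or nephew = 0.25.
Option 1: Σ r·B − C = (2·0.25·0.379) − 0.55 = -0.3605.
Option 2: r to a grandoffspring = 0.25.
Option 2: Σ r·B − C = (3·0.25·0.168) − 0.54 = -0.414.
Option 1 has the higher net inclusive-fitness payoff.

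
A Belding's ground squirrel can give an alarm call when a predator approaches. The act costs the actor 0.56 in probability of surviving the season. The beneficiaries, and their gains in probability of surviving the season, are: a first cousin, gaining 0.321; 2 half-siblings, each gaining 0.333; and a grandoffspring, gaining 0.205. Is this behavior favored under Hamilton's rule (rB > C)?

Hamilton's rule: the trait is favored when the sum of r·B over every recipient exceeds the actor's cost C.
r to a first cousin = 1/8 (first cousins share one grandparent pair — two paths of length 4: r = 2·(1/2)^4 = 1/8).
r to a half-sibling = 0.25 (half-sibs share one parent — one path of length 2: r = (1/2)^2 = 1/4).
r to a grandoffspring = 1/4 (two parent–offspring links: r = (1/2)^2 = 1/4).
Summing one r·B term per recipient: 1·0.125·0.321 + 2·0.25·0.333 + 1·0.25·0.205 = 0.257875.
0.257875 < 0.56: the indirect benefit is less than the cost.

No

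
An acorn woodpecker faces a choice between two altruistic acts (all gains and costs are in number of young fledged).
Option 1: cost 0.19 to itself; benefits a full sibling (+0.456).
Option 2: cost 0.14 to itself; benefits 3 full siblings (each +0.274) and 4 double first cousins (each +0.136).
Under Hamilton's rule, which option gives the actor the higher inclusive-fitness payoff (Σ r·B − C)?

Option 2

Option 1: r to a full sibling = 0.5.
Option 1: Σ r·B − C = (1·0.5·0.456) − 0.19 = 0.038.
Option 2: r to a full sibling = 0.5.
Option 2: r to a double first cousin = 0.25.
Option 2: Σ r·B − C = (3·0.5·0.274 + 4·0.25·0.136) − 0.14 = 0.407.
Option 2 has the higher net inclusive-fitness payoff.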